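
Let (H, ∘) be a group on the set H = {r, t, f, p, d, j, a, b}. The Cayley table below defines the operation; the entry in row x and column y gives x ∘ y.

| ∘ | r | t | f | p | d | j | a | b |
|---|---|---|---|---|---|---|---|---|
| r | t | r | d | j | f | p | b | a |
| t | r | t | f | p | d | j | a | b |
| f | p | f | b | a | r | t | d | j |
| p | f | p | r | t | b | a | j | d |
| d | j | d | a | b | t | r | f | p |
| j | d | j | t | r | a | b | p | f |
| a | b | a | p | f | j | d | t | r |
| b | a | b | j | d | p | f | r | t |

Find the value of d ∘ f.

Read row d, column f: d ∘ f = a.

a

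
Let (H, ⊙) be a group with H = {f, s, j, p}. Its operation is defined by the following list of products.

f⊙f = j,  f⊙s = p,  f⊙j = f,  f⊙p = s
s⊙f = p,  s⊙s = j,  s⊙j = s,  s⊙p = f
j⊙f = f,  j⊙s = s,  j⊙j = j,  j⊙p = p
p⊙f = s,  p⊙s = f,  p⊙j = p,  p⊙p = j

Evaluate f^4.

f^1 = f
f^2 = f ⊙ f = j
f^3 = j ⊙ f = f
f^4 = f ⊙ f = j

j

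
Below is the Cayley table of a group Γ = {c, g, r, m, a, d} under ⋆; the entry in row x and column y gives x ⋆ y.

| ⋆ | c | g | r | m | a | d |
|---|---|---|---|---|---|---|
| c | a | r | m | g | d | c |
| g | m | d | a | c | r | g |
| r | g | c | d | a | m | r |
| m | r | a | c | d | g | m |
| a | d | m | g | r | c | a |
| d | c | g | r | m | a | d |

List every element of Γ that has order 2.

{g, m, r}

Identity is d. Compute the order of each non-identity element by repeated multiplication:
  c: c → a → d  (order 3)
  g: g → d  (order 2)
  r: r → d  (order 2)
  m: m → d  (order 2)
  a: a → c → d  (order 3)
Elements of order 2: {g, m, r}.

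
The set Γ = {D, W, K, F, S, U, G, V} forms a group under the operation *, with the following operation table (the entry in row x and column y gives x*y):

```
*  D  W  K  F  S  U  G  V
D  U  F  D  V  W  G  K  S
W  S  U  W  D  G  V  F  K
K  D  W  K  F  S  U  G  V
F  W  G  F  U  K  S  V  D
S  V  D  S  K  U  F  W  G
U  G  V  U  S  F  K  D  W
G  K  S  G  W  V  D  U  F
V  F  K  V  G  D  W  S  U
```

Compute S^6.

U

S^1 = S
S^2 = S*S = U
S^3 = U*S = F
S^4 = F*S = K
S^5 = K*S = S
S^6 = S*S = U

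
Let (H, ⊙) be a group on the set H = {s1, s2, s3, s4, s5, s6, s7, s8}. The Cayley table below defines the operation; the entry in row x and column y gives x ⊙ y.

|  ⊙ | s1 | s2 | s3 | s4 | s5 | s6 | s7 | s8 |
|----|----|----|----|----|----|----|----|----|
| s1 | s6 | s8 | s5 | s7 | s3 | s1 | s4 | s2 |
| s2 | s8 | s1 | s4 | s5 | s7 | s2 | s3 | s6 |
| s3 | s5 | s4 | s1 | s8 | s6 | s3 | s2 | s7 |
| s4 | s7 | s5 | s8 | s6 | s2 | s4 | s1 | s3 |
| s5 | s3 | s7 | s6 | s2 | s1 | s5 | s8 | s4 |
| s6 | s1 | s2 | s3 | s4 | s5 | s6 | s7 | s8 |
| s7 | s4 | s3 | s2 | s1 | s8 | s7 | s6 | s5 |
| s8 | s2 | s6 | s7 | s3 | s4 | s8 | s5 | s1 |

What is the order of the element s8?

4

The identity element is s6 (its row matches the header).
s8^1 = s8
s8^2 = s8 ⊙ s8 = s1
s8^3 = s1 ⊙ s8 = s2
s8^4 = s2 ⊙ s8 = s6
The first power of s8 equal to the identity is s8^4, so ord(s8) = 4.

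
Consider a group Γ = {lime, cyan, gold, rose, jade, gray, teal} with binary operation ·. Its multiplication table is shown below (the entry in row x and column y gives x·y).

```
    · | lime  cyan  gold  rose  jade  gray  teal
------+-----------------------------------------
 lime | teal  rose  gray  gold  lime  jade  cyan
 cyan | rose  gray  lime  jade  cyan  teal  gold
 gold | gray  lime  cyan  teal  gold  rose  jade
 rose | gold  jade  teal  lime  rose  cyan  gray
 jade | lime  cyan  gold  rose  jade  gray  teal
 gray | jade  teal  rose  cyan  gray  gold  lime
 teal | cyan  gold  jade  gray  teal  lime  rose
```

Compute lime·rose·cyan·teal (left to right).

cyan

lime·rose = gold
gold·cyan = lime
lime·teal = cyan
(Structurally, Γ here is isomorphic to the cyclic group Z_7.)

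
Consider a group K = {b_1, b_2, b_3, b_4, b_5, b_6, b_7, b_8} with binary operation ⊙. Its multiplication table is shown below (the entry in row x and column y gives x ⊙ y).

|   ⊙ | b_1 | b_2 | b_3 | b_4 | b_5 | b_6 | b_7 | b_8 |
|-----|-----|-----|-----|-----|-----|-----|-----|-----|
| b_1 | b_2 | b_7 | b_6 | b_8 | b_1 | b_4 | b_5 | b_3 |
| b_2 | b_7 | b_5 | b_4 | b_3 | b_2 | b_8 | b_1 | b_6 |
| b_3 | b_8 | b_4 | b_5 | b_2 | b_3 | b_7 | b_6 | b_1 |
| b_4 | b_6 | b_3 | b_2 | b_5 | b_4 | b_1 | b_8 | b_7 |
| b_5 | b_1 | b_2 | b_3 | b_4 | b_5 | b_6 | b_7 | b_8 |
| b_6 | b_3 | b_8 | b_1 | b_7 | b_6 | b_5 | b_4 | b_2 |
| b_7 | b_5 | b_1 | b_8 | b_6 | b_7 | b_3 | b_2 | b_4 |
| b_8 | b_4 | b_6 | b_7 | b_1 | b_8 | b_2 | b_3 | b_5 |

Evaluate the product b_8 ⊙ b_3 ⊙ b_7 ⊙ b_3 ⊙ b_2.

b_8 ⊙ b_3 = b_7
b_7 ⊙ b_7 = b_2
b_2 ⊙ b_3 = b_4
b_4 ⊙ b_2 = b_3

b_3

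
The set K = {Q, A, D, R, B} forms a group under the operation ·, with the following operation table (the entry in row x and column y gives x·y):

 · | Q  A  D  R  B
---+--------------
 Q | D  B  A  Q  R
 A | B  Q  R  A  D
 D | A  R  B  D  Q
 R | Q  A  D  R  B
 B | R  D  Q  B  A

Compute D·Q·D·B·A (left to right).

D·Q = A
A·D = R
R·B = B
B·A = D

D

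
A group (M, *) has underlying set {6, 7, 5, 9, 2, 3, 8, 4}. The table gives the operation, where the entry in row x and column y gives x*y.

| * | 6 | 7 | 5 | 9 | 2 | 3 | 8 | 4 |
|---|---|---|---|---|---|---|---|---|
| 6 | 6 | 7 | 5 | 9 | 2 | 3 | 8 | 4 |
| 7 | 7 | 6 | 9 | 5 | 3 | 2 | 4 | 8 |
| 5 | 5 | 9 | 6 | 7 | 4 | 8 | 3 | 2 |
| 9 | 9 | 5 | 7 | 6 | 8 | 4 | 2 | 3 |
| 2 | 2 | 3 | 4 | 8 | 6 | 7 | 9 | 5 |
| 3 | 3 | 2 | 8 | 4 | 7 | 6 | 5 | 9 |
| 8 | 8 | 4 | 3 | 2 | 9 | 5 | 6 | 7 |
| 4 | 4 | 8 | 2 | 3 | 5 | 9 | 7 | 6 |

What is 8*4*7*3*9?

4

8*4 = 7
7*7 = 6
6*3 = 3
3*9 = 4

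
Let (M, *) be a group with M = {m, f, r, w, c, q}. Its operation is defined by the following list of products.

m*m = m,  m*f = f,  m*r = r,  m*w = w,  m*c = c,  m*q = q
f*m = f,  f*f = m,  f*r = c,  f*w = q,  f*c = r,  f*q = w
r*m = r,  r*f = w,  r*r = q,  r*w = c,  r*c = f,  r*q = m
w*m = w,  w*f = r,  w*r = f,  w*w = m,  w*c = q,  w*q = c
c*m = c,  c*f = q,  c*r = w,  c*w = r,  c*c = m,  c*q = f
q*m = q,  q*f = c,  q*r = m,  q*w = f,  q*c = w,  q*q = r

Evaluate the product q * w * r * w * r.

q * w = f
f * r = c
c * w = r
r * r = q

q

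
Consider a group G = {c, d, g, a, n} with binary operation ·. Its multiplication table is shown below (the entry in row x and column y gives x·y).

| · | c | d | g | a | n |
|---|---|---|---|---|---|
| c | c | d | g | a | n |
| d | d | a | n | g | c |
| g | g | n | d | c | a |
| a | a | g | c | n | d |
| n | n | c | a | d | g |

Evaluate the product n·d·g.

n·d = c
c·g = g

g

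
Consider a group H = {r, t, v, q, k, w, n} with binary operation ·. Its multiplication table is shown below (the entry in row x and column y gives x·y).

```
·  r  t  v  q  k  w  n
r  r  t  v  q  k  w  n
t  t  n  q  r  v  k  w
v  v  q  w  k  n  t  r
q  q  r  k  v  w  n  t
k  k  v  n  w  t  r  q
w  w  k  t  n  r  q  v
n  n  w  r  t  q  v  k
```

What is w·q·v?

r

w·q = n
n·v = r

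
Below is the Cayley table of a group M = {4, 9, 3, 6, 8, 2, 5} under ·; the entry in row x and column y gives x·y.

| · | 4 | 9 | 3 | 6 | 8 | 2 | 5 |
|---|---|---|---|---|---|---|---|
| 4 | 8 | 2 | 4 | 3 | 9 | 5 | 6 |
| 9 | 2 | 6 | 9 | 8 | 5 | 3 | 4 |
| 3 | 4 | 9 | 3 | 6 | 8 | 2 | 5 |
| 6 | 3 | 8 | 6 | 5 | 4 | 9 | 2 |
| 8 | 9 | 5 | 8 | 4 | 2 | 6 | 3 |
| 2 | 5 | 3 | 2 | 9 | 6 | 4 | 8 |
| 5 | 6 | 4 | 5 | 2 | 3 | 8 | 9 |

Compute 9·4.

Read row 9, column 4: 9·4 = 2.

2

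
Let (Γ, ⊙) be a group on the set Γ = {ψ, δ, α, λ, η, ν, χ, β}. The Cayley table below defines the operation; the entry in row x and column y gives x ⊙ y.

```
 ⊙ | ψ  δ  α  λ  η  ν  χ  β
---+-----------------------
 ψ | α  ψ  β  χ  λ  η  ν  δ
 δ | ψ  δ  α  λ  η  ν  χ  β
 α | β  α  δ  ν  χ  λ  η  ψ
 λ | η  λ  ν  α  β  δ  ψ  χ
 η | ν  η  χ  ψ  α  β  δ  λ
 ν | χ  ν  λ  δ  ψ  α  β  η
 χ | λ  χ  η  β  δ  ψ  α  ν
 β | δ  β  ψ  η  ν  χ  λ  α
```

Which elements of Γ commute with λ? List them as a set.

{α, δ, λ, ν}

Compare row λ with column λ entry by entry.
ν ⊙ λ = δ = λ ⊙ ν, so ν commutes with λ.
η ⊙ λ = ψ but λ ⊙ η = β, so η does not.
Collecting the elements that commute with λ: C(λ) = {α, δ, λ, ν}.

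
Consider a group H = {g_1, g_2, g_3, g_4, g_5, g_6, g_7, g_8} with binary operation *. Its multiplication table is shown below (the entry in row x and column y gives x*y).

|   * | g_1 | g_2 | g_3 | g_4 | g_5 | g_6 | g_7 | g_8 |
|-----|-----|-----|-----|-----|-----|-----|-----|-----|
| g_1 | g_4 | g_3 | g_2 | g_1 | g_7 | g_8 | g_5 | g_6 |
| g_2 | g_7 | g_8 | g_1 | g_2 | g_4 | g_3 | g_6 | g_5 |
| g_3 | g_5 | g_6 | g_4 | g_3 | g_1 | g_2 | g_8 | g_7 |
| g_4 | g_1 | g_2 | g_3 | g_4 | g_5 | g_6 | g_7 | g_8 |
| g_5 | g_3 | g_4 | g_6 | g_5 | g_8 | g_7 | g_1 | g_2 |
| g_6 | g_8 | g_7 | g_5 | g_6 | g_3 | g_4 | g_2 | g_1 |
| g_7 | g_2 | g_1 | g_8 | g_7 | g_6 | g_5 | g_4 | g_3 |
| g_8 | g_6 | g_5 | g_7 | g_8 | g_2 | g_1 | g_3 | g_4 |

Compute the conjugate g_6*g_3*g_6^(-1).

g_7

The identity is g_4. In row g_6, the entry g_4 sits in column g_6, so g_6^(-1) = g_6.
g_6*g_3 = g_5
g_5*g_6 = g_7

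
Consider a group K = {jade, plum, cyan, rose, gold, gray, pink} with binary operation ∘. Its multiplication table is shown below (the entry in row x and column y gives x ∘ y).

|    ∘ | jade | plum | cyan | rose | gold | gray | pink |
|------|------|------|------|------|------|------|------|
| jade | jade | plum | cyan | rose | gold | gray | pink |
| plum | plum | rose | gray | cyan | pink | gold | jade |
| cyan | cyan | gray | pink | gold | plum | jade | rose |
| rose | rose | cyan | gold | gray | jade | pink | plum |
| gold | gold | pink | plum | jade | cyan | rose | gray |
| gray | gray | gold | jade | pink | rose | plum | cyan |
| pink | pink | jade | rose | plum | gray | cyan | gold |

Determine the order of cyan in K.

The identity element is jade (its row matches the header).
cyan^1 = cyan
cyan^2 = cyan ∘ cyan = pink
cyan^3 = pink ∘ cyan = rose
cyan^4 = rose ∘ cyan = gold
cyan^5 = gold ∘ cyan = plum
cyan^6 = plum ∘ cyan = gray
cyan^7 = gray ∘ cyan = jade
The first power of cyan equal to the identity is cyan^7, so ord(cyan) = 7.

7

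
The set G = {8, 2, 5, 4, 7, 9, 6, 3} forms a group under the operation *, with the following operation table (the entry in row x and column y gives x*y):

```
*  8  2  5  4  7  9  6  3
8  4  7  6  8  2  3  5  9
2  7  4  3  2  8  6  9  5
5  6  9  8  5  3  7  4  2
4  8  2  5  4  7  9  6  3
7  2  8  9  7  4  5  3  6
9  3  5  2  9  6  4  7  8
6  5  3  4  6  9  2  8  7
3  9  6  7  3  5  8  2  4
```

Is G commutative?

6*3 = 7 but 3*6 = 2.
Since 6 and 3 do not commute, G is not abelian.

No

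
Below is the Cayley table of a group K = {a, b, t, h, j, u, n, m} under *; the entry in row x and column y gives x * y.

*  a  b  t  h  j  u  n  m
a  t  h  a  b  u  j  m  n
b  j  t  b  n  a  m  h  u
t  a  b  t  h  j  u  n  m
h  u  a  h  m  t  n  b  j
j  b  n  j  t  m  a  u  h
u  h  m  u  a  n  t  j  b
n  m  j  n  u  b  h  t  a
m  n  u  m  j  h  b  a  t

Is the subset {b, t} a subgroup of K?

Yes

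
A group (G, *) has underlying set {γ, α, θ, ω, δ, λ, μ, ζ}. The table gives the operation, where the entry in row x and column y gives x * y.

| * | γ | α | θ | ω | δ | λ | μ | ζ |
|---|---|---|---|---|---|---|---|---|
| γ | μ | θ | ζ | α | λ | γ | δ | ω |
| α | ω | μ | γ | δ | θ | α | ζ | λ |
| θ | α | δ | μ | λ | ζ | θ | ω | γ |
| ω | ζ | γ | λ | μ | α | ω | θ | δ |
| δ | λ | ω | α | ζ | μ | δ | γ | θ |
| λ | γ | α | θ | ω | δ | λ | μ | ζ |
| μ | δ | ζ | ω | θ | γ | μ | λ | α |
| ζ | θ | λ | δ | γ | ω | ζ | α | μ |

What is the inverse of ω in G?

θ

First locate the identity: row λ matches the header, so λ is the identity.
Scan row ω for λ: ω * θ = λ. Hence ω^(-1) = θ.
(Structurally, G here is isomorphic to the quaternion group Q_8.)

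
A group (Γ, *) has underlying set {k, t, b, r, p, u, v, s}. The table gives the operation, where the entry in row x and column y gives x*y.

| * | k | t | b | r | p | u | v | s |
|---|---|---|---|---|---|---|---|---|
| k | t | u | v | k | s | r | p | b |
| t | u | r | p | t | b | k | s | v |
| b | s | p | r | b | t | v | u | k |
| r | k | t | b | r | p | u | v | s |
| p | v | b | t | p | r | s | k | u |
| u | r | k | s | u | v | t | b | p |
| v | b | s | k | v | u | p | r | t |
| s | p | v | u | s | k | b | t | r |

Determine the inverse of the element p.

First locate the identity: row r matches the header, so r is the identity.
Scan row p for r: p*p = r. Hence p^(-1) = p.

p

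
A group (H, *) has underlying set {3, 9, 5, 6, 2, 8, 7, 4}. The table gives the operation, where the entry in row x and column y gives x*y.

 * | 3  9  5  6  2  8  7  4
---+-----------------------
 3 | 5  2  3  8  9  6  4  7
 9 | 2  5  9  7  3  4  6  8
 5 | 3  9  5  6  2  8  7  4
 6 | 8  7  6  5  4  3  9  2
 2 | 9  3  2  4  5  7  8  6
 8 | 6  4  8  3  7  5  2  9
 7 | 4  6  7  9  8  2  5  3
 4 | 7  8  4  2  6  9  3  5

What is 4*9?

8

Read row 4, column 9: 4*9 = 8.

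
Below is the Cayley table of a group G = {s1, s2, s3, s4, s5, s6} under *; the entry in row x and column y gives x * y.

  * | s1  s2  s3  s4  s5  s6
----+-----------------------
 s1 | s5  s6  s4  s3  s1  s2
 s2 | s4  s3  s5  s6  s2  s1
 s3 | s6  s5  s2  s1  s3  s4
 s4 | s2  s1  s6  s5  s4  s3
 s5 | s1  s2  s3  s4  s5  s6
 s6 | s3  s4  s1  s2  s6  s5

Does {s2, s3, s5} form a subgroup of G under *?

Yes

{s2, s3, s5} contains the identity s5.
Checking products: every product of two elements of {s2, s3, s5} (read from the table) lies in {s2, s3, s5}, so the set is closed.
In a finite group, a nonempty closed subset is a subgroup. So {s2, s3, s5} ≤ G.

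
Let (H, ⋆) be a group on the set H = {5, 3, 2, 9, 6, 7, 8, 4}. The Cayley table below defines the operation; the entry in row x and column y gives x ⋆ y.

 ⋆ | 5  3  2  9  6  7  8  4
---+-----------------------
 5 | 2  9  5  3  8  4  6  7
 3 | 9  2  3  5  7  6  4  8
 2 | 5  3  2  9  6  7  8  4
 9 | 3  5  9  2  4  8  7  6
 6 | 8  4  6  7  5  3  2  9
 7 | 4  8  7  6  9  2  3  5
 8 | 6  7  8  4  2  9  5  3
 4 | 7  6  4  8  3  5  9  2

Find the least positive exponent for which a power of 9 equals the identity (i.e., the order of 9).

2

The identity element is 2 (its row matches the header).
9^1 = 9
9^2 = 9 ⋆ 9 = 2
The first power of 9 equal to the identity is 9^2, so ord(9) = 2.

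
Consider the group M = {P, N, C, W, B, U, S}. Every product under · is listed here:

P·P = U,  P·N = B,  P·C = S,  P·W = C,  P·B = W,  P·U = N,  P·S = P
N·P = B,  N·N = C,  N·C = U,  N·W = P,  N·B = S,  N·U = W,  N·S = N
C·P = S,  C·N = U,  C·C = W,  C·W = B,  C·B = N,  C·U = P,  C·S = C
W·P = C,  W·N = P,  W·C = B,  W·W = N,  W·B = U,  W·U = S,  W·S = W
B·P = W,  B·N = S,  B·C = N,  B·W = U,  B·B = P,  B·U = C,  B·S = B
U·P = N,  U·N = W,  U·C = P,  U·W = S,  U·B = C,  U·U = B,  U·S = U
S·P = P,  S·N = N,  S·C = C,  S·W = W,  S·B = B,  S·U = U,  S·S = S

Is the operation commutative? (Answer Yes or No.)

Check whether the table is symmetric across its main diagonal.
Every entry (row x, col y) equals the entry (row y, col x), so M is abelian.

Yes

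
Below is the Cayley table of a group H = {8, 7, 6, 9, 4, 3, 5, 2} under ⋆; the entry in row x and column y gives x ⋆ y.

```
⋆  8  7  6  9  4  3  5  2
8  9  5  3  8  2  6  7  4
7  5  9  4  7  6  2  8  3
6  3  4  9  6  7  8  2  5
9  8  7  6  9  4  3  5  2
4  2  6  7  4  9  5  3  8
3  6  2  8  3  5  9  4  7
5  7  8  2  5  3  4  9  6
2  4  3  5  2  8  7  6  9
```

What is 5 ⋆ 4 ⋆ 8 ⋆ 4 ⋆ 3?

5 ⋆ 4 = 3
3 ⋆ 8 = 6
6 ⋆ 4 = 7
7 ⋆ 3 = 2

2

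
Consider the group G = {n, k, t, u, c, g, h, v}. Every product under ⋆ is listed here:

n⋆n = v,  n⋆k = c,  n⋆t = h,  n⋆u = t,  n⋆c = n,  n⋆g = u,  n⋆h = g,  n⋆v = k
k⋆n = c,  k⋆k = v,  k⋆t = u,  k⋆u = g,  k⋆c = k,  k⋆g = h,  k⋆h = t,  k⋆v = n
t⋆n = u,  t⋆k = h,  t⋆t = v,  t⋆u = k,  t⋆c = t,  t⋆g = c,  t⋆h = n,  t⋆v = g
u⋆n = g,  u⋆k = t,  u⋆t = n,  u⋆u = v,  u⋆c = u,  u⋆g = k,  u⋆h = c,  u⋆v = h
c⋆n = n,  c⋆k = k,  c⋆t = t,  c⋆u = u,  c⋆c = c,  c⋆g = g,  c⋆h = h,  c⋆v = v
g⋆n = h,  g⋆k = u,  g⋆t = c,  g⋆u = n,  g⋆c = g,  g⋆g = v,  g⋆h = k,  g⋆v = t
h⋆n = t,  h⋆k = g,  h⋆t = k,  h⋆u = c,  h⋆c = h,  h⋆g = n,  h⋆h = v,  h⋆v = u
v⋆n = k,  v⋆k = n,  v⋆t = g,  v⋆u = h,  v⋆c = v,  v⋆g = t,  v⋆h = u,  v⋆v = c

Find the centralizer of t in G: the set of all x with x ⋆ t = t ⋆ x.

{c, g, t, v}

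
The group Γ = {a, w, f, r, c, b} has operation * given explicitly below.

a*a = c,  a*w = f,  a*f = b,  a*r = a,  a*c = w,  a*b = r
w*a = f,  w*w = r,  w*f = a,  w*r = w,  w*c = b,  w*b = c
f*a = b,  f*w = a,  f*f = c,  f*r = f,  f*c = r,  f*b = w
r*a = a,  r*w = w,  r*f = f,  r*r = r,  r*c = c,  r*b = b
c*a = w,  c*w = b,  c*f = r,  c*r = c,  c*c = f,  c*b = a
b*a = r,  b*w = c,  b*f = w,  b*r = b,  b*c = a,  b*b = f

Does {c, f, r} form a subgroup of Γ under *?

Yes

{c, f, r} contains the identity r.
Checking products: every product of two elements of {c, f, r} (read from the table) lies in {c, f, r}, so the set is closed.
In a finite group, a nonempty closed subset is a subgroup. So {c, f, r} ≤ Γ.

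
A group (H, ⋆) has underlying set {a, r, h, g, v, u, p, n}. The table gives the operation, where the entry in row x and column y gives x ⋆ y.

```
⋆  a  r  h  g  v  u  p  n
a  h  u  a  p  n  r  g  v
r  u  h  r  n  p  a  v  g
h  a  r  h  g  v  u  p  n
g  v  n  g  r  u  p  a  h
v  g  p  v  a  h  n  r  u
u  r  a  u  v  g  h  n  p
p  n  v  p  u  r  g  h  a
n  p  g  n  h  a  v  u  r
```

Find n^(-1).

First locate the identity: row h matches the header, so h is the identity.
Scan row n for h: n ⋆ g = h. Hence n^(-1) = g.

g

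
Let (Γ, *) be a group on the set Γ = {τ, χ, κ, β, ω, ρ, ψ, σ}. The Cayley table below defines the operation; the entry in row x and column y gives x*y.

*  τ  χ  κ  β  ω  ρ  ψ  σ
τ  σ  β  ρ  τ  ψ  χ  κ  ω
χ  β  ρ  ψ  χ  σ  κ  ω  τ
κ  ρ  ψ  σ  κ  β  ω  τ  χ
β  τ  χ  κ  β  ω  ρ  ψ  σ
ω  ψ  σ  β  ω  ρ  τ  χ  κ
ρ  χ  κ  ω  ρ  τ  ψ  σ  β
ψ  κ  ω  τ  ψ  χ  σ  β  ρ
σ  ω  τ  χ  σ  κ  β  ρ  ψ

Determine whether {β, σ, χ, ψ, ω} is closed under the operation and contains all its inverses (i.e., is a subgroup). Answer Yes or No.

No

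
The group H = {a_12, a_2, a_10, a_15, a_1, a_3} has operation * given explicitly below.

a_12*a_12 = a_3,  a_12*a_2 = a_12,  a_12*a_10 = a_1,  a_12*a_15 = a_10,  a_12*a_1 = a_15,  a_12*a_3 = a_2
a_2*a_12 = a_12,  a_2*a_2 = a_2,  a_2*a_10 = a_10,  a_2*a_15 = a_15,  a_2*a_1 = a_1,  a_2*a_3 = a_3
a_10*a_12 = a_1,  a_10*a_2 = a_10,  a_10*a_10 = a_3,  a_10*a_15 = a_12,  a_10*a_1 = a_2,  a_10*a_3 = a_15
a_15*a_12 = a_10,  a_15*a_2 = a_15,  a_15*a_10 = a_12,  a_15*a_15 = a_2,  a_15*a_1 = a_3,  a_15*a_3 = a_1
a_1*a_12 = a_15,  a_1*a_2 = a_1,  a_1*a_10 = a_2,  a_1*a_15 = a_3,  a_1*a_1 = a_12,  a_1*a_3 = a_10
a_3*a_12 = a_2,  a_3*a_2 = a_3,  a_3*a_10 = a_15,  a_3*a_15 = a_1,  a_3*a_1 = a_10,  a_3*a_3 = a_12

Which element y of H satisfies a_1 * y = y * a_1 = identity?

a_10

First locate the identity: row a_2 matches the header, so a_2 is the identity.
Scan row a_1 for a_2: a_1 * a_10 = a_2. Hence a_1^(-1) = a_10.
(Structurally, H here is isomorphic to the cyclic group Z_6.)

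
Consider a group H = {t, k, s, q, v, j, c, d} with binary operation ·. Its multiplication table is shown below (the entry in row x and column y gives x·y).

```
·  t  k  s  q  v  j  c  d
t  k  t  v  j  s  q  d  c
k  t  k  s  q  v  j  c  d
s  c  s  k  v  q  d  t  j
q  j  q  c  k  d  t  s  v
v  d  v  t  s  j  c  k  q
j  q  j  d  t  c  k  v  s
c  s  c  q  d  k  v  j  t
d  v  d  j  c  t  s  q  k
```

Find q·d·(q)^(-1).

The identity is k. In row q, the entry k sits in column q, so q^(-1) = q.
q·d = v
v·q = s

s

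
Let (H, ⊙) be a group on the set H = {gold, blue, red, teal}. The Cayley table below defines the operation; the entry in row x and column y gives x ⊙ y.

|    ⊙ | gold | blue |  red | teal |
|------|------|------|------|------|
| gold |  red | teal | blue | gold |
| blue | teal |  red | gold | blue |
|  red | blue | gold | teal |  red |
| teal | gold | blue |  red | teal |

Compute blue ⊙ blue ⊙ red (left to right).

blue ⊙ blue = red
red ⊙ red = teal
(Structurally, H here is isomorphic to the cyclic group Z_4.)

teal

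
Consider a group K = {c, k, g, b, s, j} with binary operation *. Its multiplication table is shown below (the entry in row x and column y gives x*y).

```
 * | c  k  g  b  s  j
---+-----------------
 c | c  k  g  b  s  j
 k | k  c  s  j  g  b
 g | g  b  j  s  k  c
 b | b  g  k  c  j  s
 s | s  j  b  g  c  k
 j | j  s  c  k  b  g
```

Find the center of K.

{c}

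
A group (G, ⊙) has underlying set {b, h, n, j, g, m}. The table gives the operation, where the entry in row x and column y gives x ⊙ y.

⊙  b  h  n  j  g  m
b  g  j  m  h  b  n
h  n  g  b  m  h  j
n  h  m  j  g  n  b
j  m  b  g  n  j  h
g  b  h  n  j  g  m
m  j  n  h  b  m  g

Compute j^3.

j^1 = j
j^2 = j ⊙ j = n
j^3 = n ⊙ j = g

g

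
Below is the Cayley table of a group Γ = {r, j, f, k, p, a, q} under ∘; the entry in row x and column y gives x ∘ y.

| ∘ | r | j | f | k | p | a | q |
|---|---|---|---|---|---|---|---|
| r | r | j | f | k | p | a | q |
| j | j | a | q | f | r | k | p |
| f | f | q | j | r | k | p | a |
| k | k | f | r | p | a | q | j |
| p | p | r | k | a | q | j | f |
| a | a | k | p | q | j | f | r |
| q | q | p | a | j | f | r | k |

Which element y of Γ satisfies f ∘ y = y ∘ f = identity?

First locate the identity: row r matches the header, so r is the identity.
Scan row f for r: f ∘ k = r. Hence f^(-1) = k.

k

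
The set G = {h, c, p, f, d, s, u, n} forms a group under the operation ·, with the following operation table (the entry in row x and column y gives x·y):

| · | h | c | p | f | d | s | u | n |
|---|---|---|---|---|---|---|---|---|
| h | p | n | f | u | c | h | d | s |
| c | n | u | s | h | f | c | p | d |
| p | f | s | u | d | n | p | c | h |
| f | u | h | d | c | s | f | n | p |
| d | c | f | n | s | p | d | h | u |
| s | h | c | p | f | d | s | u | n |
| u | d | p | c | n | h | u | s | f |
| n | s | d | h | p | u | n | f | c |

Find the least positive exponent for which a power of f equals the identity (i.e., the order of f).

The identity element is s (its row matches the header).
f^1 = f
f^2 = f·f = c
f^3 = c·f = h
f^4 = h·f = u
f^5 = u·f = n
f^6 = n·f = p
f^7 = p·f = d
f^8 = d·f = s
The first power of f equal to the identity is f^8, so ord(f) = 8.

8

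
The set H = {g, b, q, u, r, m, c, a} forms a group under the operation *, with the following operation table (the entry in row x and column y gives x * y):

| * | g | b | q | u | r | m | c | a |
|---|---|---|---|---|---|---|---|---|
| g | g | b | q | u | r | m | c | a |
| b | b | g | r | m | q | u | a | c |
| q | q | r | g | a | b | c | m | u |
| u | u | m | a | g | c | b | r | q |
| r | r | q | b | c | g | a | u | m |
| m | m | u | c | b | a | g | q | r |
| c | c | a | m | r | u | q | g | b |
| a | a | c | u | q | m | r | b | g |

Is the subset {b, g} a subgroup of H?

{b, g} contains the identity g.
Checking products: every product of two elements of {b, g} (read from the table) lies in {b, g}, so the set is closed.
In a finite group, a nonempty closed subset is a subgroup. So {b, g} ≤ H.

Yes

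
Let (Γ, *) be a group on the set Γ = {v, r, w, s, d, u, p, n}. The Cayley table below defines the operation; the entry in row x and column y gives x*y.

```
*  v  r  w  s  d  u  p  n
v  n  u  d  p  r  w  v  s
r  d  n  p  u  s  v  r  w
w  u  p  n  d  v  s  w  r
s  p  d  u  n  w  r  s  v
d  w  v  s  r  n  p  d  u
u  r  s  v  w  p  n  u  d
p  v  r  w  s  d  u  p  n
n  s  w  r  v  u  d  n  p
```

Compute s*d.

Read row s, column d: s*d = w.

w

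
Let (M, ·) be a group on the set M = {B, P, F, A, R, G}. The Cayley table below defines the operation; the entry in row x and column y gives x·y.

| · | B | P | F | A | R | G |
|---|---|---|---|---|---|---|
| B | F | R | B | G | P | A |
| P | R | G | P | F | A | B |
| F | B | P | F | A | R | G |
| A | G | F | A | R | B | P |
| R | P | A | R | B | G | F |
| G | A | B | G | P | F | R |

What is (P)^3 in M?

P^1 = P
P^2 = P·P = G
P^3 = G·P = B

B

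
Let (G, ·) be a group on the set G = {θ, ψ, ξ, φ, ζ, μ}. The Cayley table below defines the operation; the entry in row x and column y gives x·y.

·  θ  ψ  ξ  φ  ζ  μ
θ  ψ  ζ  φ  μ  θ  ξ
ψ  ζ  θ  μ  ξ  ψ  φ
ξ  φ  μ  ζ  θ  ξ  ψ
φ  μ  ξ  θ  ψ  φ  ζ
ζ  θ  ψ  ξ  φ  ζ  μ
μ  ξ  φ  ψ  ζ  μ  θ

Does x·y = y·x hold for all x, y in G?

Yes

Check whether the table is symmetric across its main diagonal.
Every entry (row x, col y) equals the entry (row y, col x), so G is abelian.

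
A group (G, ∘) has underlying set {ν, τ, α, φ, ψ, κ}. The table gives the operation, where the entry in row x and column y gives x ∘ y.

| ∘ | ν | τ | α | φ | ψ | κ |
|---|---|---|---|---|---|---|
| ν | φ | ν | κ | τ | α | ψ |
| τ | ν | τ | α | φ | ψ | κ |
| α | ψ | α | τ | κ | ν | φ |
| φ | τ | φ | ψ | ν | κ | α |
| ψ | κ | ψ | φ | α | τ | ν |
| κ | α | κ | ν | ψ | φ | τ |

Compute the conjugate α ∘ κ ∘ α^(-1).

The identity is τ. In row α, the entry τ sits in column α, so α^(-1) = α.
α ∘ κ = φ
φ ∘ α = ψ
(Structurally, G here is isomorphic to the symmetric group S_3.)

ψ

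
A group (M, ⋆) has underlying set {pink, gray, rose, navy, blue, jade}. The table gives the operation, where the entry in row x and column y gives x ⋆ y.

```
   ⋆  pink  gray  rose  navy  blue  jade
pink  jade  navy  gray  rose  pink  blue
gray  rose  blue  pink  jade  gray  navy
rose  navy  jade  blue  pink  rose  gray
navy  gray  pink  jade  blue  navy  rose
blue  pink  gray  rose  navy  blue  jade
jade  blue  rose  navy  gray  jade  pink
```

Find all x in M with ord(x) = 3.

{jade, pink}

Identity is blue. Compute the order of each non-identity element by repeated multiplication:
  pink: pink → jade → blue  (order 3)
  gray: gray → blue  (order 2)
  rose: rose → blue  (order 2)
  navy: navy → blue  (order 2)
  jade: jade → pink → blue  (order 3)
Elements of order 3: {jade, pink}.
(Structurally, M here is isomorphic to the symmetric group S_3.)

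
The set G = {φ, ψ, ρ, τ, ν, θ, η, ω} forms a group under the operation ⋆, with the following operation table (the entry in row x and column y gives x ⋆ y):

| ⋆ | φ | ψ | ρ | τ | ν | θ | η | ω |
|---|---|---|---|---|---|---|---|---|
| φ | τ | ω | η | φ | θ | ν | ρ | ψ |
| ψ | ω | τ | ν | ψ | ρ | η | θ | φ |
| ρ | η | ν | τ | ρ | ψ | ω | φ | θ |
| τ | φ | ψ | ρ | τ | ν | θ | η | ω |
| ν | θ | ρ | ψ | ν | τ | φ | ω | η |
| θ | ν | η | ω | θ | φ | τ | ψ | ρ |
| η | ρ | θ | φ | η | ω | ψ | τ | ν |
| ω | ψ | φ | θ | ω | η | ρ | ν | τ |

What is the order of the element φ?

The identity element is τ (its row matches the header).
φ^1 = φ
φ^2 = φ ⋆ φ = τ
The first power of φ equal to the identity is φ^2, so ord(φ) = 2.

2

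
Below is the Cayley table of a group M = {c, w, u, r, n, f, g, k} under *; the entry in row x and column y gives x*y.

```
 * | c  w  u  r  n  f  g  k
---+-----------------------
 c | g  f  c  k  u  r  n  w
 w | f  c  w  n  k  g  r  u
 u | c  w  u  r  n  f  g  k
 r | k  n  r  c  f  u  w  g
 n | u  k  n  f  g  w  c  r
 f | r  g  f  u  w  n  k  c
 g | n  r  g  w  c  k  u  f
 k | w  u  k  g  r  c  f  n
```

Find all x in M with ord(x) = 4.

Identity is u. Compute the order of each non-identity element by repeated multiplication:
  c: c → g → n → u  (order 4)
  w: w → c → f → g → r → n → k → u  (order 8)
  r: r → c → k → g → w → n → f → u  (order 8)
  n: n → g → c → u  (order 4)
  f: f → n → w → g → k → c → r → u  (order 8)
  g: g → u  (order 2)
  k: k → n → r → g → f → c → w → u  (order 8)
Elements of order 4: {c, n}.

{c, n}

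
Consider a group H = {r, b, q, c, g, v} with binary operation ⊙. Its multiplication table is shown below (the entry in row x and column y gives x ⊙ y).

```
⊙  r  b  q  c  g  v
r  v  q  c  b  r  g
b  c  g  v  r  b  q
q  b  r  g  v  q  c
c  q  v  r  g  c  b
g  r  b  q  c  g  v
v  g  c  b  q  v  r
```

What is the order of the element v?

3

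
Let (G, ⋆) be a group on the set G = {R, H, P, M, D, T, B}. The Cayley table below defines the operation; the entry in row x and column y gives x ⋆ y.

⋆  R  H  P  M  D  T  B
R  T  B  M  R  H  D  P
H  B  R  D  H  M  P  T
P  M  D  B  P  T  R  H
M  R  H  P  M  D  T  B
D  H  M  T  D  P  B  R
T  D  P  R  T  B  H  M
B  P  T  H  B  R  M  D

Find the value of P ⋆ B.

H

Read row P, column B: P ⋆ B = H.
(Structurally, G here is isomorphic to the cyclic group Z_7.)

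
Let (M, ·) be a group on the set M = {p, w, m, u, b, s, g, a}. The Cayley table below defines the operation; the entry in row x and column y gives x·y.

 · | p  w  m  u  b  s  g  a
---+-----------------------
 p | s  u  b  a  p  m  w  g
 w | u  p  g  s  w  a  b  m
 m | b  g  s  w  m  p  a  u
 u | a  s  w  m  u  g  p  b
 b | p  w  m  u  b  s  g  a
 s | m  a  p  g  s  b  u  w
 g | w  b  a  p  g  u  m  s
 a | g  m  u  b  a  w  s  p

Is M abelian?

Yes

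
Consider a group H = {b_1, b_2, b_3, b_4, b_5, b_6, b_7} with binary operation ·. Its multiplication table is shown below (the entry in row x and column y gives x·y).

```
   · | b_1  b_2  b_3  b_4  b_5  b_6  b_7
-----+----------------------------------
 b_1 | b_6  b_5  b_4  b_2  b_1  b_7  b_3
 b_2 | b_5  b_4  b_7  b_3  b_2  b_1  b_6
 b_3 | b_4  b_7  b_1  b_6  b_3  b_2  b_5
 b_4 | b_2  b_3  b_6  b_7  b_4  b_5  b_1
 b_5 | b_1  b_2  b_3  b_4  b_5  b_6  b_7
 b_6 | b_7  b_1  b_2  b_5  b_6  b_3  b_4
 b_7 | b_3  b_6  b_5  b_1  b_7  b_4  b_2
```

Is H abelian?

Yes

Check whether the table is symmetric across its main diagonal.
Every entry (row x, col y) equals the entry (row y, col x), so H is abelian.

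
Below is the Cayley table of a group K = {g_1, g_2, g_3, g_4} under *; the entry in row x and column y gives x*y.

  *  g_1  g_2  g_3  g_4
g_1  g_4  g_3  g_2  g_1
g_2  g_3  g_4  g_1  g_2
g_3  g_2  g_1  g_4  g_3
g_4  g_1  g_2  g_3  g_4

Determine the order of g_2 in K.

The identity element is g_4 (its row matches the header).
g_2^1 = g_2
g_2^2 = g_2*g_2 = g_4
The first power of g_2 equal to the identity is g_2^2, so ord(g_2) = 2.

2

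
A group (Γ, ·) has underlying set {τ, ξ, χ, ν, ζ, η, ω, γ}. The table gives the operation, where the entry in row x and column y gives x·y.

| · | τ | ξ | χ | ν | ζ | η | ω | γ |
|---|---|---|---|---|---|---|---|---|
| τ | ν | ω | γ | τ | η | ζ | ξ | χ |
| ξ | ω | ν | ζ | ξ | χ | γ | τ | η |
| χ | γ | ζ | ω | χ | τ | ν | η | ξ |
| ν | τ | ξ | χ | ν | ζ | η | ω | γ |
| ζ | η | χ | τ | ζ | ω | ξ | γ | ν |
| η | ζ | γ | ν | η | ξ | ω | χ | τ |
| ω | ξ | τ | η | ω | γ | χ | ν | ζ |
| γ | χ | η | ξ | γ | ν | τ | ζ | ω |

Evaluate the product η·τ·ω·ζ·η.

η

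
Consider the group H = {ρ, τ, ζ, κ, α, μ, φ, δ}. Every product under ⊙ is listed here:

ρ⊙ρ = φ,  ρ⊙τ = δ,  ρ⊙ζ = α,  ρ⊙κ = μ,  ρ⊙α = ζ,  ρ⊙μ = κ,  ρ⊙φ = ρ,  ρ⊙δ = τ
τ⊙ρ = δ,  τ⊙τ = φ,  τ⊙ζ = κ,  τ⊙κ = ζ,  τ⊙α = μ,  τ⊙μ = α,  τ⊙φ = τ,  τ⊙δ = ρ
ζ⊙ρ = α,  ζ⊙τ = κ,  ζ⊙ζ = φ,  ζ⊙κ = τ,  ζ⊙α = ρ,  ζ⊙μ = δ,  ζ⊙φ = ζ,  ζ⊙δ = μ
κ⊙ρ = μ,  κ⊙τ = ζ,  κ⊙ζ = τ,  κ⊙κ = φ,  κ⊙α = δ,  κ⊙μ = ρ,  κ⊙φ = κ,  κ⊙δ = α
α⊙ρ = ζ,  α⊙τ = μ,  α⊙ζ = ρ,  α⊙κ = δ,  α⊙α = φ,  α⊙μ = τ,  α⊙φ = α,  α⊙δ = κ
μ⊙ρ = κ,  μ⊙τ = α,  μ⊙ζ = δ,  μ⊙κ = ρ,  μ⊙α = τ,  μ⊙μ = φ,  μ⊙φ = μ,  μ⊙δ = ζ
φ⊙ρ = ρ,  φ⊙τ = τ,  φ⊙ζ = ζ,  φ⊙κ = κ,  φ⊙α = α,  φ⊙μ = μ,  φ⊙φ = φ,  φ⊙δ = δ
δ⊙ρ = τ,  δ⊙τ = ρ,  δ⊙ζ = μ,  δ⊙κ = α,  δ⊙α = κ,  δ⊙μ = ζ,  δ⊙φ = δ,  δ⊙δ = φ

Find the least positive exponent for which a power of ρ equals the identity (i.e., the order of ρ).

2

The identity element is φ (its row matches the header).
ρ^1 = ρ
ρ^2 = ρ ⊙ ρ = φ
The first power of ρ equal to the identity is ρ^2, so ord(ρ) = 2.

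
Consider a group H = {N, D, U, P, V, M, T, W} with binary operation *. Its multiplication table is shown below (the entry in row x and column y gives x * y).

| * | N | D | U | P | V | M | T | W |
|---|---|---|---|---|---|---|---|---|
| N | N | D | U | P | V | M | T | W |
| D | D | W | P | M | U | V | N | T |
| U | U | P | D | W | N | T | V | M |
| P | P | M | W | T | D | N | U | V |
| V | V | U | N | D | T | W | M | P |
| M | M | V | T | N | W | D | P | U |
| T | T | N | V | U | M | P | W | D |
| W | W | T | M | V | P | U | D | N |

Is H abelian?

Check whether the table is symmetric across its main diagonal.
Every entry (row x, col y) equals the entry (row y, col x), so H is abelian.

Yes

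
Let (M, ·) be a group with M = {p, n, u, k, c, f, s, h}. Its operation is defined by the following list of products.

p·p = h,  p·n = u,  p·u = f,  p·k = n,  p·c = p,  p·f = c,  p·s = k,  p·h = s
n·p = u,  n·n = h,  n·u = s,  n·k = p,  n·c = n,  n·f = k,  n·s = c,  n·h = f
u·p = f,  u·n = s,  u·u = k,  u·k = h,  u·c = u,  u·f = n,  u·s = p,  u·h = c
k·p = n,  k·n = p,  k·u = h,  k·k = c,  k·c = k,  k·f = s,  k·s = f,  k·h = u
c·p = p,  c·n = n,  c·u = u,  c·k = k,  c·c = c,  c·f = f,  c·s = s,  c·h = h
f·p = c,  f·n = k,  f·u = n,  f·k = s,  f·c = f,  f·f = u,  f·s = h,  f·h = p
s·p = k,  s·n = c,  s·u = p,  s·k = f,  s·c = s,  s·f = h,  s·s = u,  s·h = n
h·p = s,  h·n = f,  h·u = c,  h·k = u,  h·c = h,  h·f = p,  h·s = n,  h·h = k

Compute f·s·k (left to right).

f·s = h
h·k = u

u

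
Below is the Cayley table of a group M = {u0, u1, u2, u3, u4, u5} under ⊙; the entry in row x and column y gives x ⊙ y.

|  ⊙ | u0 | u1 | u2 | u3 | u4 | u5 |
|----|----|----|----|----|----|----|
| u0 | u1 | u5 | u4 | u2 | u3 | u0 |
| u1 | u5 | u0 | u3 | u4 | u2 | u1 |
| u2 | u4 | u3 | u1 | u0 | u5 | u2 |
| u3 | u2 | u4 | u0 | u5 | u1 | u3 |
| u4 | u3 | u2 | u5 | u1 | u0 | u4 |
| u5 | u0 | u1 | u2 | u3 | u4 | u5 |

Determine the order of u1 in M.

The identity element is u5 (its row matches the header).
u1^1 = u1
u1^2 = u1 ⊙ u1 = u0
u1^3 = u0 ⊙ u1 = u5
The first power of u1 equal to the identity is u1^3, so ord(u1) = 3.
(Structurally, M here is isomorphic to the cyclic group Z_6.)

3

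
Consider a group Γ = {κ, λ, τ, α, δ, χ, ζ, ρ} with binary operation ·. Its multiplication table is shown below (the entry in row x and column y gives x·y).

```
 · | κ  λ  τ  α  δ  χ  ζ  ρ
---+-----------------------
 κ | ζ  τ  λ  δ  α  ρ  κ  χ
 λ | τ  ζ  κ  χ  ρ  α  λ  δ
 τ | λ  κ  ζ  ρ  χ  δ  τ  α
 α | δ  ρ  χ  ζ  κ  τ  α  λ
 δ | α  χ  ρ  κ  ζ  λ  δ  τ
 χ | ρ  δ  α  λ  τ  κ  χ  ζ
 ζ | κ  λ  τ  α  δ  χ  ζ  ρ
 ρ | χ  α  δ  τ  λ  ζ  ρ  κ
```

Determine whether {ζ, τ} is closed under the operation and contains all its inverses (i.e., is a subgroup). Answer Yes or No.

{ζ, τ} contains the identity ζ.
Checking products: every product of two elements of {ζ, τ} (read from the table) lies in {ζ, τ}, so the set is closed.
In a finite group, a nonempty closed subset is a subgroup. So {ζ, τ} ≤ Γ.

Yes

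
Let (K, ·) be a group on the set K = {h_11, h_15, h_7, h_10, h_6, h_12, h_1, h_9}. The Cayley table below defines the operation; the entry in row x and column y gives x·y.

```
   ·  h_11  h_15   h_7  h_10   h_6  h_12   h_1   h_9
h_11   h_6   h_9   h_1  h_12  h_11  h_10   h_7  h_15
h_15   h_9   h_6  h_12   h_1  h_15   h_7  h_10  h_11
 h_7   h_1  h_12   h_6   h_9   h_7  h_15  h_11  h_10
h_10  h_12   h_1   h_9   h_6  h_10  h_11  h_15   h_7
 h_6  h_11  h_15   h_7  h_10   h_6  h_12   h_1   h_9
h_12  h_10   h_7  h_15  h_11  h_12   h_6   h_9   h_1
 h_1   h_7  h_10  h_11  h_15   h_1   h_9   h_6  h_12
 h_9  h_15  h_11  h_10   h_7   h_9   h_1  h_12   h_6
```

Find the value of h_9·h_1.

Read row h_9, column h_1: h_9·h_1 = h_12.

h_12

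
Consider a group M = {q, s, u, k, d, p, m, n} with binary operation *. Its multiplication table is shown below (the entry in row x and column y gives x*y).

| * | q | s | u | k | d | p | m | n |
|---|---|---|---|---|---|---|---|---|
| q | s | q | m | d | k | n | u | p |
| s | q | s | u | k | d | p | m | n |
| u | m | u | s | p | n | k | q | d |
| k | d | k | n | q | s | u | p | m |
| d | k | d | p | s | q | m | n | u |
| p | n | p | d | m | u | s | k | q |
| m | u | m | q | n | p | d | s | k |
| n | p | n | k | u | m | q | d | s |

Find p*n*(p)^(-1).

The identity is s. In row p, the entry s sits in column p, so p^(-1) = p.
p*n = q
q*p = n

n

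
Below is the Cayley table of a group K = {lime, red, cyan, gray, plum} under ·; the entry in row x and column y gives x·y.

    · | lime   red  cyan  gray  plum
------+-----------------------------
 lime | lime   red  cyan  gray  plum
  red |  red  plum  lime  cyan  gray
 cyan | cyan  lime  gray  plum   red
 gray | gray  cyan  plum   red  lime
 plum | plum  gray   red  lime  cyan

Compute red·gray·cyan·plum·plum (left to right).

red·gray = cyan
cyan·cyan = gray
gray·plum = lime
lime·plum = plum
(Structurally, K here is isomorphic to the cyclic group Z_5.)

plum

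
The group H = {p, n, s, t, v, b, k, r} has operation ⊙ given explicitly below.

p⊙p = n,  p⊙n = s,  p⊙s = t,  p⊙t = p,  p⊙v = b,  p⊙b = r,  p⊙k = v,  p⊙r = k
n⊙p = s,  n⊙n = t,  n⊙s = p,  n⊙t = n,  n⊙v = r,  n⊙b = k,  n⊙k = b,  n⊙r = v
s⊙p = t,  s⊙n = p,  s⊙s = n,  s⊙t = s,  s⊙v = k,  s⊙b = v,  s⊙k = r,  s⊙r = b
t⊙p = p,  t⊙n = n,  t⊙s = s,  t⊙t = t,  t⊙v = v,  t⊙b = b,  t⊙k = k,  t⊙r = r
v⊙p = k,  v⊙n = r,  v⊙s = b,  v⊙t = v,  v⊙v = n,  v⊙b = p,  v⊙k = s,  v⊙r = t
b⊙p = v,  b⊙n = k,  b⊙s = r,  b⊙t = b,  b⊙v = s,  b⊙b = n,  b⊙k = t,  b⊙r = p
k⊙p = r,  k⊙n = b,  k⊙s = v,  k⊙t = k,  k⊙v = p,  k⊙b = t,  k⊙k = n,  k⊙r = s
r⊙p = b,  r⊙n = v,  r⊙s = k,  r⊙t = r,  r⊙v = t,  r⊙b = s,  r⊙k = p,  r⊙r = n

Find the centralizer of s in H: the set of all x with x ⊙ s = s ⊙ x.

{n, p, s, t}

Compare row s with column s entry by entry.
p ⊙ s = t = s ⊙ p, so p commutes with s.
v ⊙ s = b but s ⊙ v = k, so v does not.
Collecting the elements that commute with s: C(s) = {n, p, s, t}.
(Structurally, H here is isomorphic to the quaternion group Q_8.)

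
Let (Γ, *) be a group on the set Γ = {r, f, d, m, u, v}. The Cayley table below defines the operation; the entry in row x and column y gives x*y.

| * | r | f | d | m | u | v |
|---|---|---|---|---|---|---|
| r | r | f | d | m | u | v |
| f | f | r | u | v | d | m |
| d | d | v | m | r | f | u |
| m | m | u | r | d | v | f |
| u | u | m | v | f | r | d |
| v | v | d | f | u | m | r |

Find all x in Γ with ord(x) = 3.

{d, m}

Identity is r. Compute the order of each non-identity element by repeated multiplication:
  f: f → r  (order 2)
  d: d → m → r  (order 3)
  m: m → d → r  (order 3)
  u: u → r  (order 2)
  v: v → r  (order 2)
Elements of order 3: {d, m}.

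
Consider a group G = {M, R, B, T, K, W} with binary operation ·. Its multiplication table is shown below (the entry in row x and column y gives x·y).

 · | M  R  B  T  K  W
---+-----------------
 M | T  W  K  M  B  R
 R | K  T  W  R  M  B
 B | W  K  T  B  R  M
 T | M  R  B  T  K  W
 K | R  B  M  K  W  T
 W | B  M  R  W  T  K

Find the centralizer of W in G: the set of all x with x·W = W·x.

{K, T, W}

Compare row W with column W entry by entry.
K·W = T = W·K, so K commutes with W.
B·W = M but W·B = R, so B does not.
Collecting the elements that commute with W: C(W) = {K, T, W}.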